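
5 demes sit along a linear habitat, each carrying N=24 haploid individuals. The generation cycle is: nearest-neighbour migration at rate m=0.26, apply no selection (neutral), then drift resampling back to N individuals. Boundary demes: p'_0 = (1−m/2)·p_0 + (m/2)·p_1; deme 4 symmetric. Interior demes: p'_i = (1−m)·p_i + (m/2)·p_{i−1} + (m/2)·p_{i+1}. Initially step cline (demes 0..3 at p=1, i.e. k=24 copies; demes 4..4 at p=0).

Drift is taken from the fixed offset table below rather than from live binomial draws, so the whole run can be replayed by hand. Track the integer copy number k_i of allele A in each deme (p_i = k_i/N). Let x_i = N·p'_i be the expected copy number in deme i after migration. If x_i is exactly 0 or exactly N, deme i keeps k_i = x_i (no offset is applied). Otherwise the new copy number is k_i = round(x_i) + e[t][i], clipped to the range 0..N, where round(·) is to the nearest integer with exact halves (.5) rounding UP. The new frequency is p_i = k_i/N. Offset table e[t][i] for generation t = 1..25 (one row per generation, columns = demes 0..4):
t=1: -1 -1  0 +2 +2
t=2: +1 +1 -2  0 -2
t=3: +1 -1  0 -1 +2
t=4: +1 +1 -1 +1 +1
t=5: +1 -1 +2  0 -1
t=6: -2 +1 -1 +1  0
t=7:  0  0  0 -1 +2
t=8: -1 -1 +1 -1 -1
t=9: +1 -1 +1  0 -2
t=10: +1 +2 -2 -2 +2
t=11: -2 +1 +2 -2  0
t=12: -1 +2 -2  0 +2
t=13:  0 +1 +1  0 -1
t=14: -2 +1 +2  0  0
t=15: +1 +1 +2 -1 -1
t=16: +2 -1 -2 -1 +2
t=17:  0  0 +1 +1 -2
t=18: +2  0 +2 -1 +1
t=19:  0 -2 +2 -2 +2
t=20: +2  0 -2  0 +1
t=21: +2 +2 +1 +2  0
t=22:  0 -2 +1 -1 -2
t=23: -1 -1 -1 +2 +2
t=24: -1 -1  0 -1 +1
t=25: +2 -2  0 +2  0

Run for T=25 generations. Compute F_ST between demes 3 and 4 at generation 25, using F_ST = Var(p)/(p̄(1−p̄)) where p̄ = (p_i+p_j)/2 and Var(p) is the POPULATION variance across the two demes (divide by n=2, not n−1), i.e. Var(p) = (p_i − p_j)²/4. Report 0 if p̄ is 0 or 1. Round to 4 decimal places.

t=0: k=[24 24 24 24 0]
t=1: x=[24.0000 24.0000 24.0000 20.8800 3.1200] k=[24 24 24 23 5]
t=2: x=[24.0000 24.0000 23.8700 20.7900 7.3400] k=[24 24 22 21 5]
t=3: x=[24.0000 23.7400 22.1300 19.0500 7.0800] k=[24 23 22 18 9]
t=4: x=[23.8700 23.0000 21.6100 17.3500 10.1700] k=[24 24 21 18 11]
t=5: x=[24.0000 23.6100 21.0000 17.4800 11.9100] k=[24 23 23 17 11]
t=6: x=[23.8700 23.1300 22.2200 17.0000 11.7800] k=[22 24 21 18 12]
t=7: x=[22.2600 23.3500 21.0000 17.6100 12.7800] k=[22 23 21 17 15]
t=8: x=[22.1300 22.6100 20.7400 17.2600 15.2600] k=[21 22 22 16 14]
t=9: x=[21.1300 21.8700 21.2200 16.5200 14.2600] k=[22 21 22 17 12]
t=10: x=[21.8700 21.2600 21.2200 17.0000 12.6500] k=[23 23 19 15 15]
t=11: x=[23.0000 22.4800 19.0000 15.5200 15.0000] k=[21 23 21 14 15]
t=12: x=[21.2600 22.4800 20.3500 15.0400 14.8700] k=[20 24 18 15 17]
t=13: x=[20.5200 22.7000 18.3900 15.6500 16.7400] k=[21 24 19 16 16]
t=14: x=[21.3900 22.9600 19.2600 16.3900 16.0000] k=[19 24 21 16 16]
t=15: x=[19.6500 22.9600 20.7400 16.6500 16.0000] k=[21 24 23 16 15]
t=16: x=[21.3900 23.4800 22.2200 16.7800 15.1300] k=[23 22 20 16 17]
t=17: x=[22.8700 21.8700 19.7400 16.6500 16.8700] k=[23 22 21 18 15]
t=18: x=[22.8700 22.0000 20.7400 18.0000 15.3900] k=[24 22 23 17 16]
t=19: x=[23.7400 22.3900 22.0900 17.6500 16.1300] k=[24 20 24 16 18]
t=20: x=[23.4800 21.0400 22.4400 17.3000 17.7400] k=[24 21 20 17 19]
t=21: x=[23.6100 21.2600 19.7400 17.6500 18.7400] k=[24 23 21 20 19]
t=22: x=[23.8700 22.8700 21.1300 20.0000 19.1300] k=[24 21 22 19 17]
t=23: x=[23.6100 21.5200 21.4800 19.1300 17.2600] k=[23 21 20 21 19]
t=24: x=[22.7400 21.1300 20.2600 20.6100 19.2600] k=[22 20 20 20 20]
t=25: x=[21.7400 20.2600 20.0000 20.0000 20.0000] k=[24 18 20 22 20]

0.0159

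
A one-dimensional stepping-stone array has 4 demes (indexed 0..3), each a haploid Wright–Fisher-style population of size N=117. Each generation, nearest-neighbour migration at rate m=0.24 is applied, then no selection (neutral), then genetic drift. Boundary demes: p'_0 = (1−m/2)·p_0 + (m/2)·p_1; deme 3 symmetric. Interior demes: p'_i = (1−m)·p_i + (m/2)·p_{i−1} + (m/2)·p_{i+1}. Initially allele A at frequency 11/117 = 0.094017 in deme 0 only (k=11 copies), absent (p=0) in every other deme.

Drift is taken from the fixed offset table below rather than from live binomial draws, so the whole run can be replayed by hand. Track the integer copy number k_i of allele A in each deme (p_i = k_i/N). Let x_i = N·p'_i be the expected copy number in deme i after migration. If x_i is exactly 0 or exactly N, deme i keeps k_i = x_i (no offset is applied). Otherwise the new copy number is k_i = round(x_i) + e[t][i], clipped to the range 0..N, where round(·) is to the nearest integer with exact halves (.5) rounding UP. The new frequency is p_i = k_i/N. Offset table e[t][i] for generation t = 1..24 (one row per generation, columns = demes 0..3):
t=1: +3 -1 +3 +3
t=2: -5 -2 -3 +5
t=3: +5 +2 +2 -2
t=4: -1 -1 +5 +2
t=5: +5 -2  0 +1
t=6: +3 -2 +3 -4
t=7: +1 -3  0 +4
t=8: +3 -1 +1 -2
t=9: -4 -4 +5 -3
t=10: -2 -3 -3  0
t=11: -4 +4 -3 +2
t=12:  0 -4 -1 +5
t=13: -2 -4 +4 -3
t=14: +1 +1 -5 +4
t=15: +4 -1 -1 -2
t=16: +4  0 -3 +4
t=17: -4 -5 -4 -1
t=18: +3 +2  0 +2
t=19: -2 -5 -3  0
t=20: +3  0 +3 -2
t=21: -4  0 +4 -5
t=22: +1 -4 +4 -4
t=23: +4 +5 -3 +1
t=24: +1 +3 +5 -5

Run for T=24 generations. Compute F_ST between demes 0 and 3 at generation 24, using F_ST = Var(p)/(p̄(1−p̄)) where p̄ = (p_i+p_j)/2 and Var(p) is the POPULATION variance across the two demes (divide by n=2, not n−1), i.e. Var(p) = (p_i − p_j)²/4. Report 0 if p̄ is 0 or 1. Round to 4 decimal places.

0.0354

t=0: k=[11 0 0 0]
t=1: x=[9.6800 1.3200 0.0000 0.0000] k=[13 0 0 0]
t=2: x=[11.4400 1.5600 0.0000 0.0000] k=[6 0 0 0]
t=3: x=[5.2800 0.7200 0.0000 0.0000] k=[10 3 0 0]
t=4: x=[9.1600 3.4800 0.3600 0.0000] k=[8 2 5 0]
t=5: x=[7.2800 3.0800 4.0400 0.6000] k=[12 1 4 2]
t=6: x=[10.6800 2.6800 3.4000 2.2400] k=[14 1 6 0]
t=7: x=[12.4400 3.1600 4.6800 0.7200] k=[13 0 5 5]
t=8: x=[11.4400 2.1600 4.4000 5.0000] k=[14 1 5 3]
t=9: x=[12.4400 3.0400 4.2800 3.2400] k=[8 0 9 0]
t=10: x=[7.0400 2.0400 6.8400 1.0800] k=[5 0 4 1]
t=11: x=[4.4000 1.0800 3.1600 1.3600] k=[0 5 0 3]
t=12: x=[0.6000 3.8000 0.9600 2.6400] k=[1 0 0 8]
t=13: x=[0.8800 0.1200 0.9600 7.0400] k=[0 0 5 4]
t=14: x=[0.0000 0.6000 4.2800 4.1200] k=[0 2 0 8]
t=15: x=[0.2400 1.5200 1.2000 7.0400] k=[4 1 0 5]
t=16: x=[3.6400 1.2400 0.7200 4.4000] k=[8 1 0 8]
t=17: x=[7.1600 1.7200 1.0800 7.0400] k=[3 0 0 6]
t=18: x=[2.6400 0.3600 0.7200 5.2800] k=[6 2 1 7]
t=19: x=[5.5200 2.3600 1.8400 6.2800] k=[4 0 0 6]
t=20: x=[3.5200 0.4800 0.7200 5.2800] k=[7 0 4 3]
t=21: x=[6.1600 1.3200 3.4000 3.1200] k=[2 1 7 0]
t=22: x=[1.8800 1.8400 5.4400 0.8400] k=[3 0 9 0]
t=23: x=[2.6400 1.4400 6.8400 1.0800] k=[7 6 4 2]
t=24: x=[6.8800 5.8800 4.0000 2.2400] k=[8 9 9 0]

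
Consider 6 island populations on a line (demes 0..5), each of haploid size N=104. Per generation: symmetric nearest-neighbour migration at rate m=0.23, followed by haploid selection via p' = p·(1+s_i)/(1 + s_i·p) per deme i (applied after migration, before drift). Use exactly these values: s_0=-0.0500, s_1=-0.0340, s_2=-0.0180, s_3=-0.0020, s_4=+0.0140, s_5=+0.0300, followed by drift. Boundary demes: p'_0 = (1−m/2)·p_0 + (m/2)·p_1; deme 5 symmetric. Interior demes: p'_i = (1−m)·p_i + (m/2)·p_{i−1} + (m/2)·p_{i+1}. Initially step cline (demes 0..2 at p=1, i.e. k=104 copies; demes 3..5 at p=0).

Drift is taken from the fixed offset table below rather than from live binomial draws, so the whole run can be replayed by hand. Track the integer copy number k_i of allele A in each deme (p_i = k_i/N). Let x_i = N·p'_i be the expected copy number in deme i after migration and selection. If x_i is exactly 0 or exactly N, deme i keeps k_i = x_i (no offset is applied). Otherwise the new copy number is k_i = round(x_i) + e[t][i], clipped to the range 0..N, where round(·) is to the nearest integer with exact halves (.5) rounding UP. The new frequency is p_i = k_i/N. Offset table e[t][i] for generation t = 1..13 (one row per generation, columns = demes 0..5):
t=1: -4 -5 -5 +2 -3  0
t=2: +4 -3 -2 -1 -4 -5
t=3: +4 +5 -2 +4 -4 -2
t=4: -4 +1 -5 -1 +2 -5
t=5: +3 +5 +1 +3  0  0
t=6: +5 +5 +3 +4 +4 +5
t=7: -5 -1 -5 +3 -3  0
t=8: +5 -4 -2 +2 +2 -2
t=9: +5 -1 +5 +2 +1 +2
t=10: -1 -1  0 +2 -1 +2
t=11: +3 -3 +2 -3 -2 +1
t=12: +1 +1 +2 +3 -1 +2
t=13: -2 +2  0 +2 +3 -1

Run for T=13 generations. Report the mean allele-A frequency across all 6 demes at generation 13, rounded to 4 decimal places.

0.5401

t=0: k=[104 104 104 0 0 0]
t=1: x=[104.0000 104.0000 91.8464 11.9388 0.0000 0.0000] k=[104 104 87 14 0 0]
t=2: x=[104.0000 101.9775 80.2286 20.7517 1.6322 0.0000] k=[104 99 78 20 0 0]
t=3: x=[103.3949 96.9356 73.3538 24.3327 2.3315 0.0000] k=[104 102 71 28 0 0]
t=4: x=[103.7579 98.4872 69.2007 29.6825 3.2637 0.0000] k=[100 99 64 29 5 0]
t=5: x=[99.6774 94.8041 63.5520 30.2221 7.2786 0.5922] k=[103 100 65 33 7 1]
t=6: x=[102.5852 96.0703 64.9028 33.6444 9.4184 1.7399] k=[104 101 68 38 13 7]
t=7: x=[103.6369 97.3375 67.9182 38.5264 15.3662 7.9032] k=[99 96 63 42 12 8]
t=8: x=[98.3889 92.1928 63.9336 40.9153 15.1693 8.6926] k=[103 88 62 43 17 7]
t=9: x=[101.1355 86.2312 62.3523 42.1448 19.0554 8.3748] k=[104 85 67 44 20 10]
t=10: x=[101.7025 84.5745 65.9880 43.8342 21.8490 11.4477] k=[101 84 66 46 21 13]
t=11: x=[98.7973 83.3178 65.3298 45.3738 23.2047 14.2803] k=[102 80 67 42 21 15]
t=12: x=[99.2425 80.4101 65.1791 42.4097 22.9729 16.0879] k=[100 81 67 45 22 18]
t=13: x=[97.5098 80.9606 65.6413 44.8339 24.4440 18.9131] k=[96 83 66 47 27 18]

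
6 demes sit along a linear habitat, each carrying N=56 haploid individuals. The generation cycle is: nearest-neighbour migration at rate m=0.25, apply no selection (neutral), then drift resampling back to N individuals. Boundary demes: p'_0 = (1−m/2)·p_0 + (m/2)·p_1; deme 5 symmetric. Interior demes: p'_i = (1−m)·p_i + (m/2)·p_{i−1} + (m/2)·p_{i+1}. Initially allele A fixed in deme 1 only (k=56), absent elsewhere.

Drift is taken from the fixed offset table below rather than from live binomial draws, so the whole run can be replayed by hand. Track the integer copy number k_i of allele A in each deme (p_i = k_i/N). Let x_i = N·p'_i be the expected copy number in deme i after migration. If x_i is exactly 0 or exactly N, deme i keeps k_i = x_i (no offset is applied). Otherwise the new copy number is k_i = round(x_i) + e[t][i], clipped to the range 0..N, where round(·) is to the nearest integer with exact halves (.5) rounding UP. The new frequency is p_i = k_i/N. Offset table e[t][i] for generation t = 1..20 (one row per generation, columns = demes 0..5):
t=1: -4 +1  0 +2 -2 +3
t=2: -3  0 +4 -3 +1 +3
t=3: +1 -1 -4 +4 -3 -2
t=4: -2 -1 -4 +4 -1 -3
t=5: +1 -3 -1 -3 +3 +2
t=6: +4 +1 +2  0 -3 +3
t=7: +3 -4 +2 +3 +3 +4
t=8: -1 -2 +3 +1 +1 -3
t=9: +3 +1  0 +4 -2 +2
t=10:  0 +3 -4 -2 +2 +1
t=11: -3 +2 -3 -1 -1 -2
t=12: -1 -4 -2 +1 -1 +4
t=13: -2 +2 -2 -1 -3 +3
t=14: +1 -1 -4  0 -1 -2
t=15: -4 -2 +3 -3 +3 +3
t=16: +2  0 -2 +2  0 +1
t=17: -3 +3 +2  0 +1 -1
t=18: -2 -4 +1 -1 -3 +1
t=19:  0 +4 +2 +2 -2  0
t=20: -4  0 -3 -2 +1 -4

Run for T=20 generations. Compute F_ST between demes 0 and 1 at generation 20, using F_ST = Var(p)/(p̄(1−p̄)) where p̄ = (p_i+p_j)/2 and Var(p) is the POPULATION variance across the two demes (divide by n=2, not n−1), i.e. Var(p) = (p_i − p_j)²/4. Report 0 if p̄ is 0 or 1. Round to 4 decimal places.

0.0234

t=0: k=[0 56 0 0 0 0]
t=1: x=[7.0000 42.0000 7.0000 0.0000 0.0000 0.0000] k=[3 43 7 0 0 0]
t=2: x=[8.0000 33.5000 10.6250 0.8750 0.0000 0.0000] k=[5 34 15 0 0 0]
t=3: x=[8.6250 28.0000 15.5000 1.8750 0.0000 0.0000] k=[10 27 12 6 0 0]
t=4: x=[12.1250 23.0000 13.1250 6.0000 0.7500 0.0000] k=[10 22 9 10 0 0]
t=5: x=[11.5000 18.8750 10.7500 8.6250 1.2500 0.0000] k=[13 16 10 6 4 0]
t=6: x=[13.3750 14.8750 10.2500 6.2500 3.7500 0.5000] k=[17 16 12 6 1 4]
t=7: x=[16.8750 15.6250 11.7500 6.1250 2.0000 3.6250] k=[20 12 14 9 5 8]
t=8: x=[19.0000 13.2500 13.1250 9.1250 5.8750 7.6250] k=[18 11 16 10 7 5]
t=9: x=[17.1250 12.5000 14.6250 10.3750 7.1250 5.2500] k=[20 14 15 14 5 7]
t=10: x=[19.2500 14.8750 14.7500 13.0000 6.3750 6.7500] k=[19 18 11 11 8 8]
t=11: x=[18.8750 17.2500 11.8750 10.6250 8.3750 8.0000] k=[16 19 9 10 7 6]
t=12: x=[16.3750 17.3750 10.3750 9.5000 7.2500 6.1250] k=[15 13 8 11 6 10]
t=13: x=[14.7500 12.6250 9.0000 10.0000 7.1250 9.5000] k=[13 15 7 9 4 13]
t=14: x=[13.2500 13.7500 8.2500 8.1250 5.7500 11.8750] k=[14 13 4 8 5 10]
t=15: x=[13.8750 12.0000 5.6250 7.1250 6.0000 9.3750] k=[10 10 9 4 9 12]
t=16: x=[10.0000 9.8750 8.5000 5.2500 8.7500 11.6250] k=[12 10 7 7 9 13]
t=17: x=[11.7500 9.8750 7.3750 7.2500 9.2500 12.5000] k=[9 13 9 7 10 12]
t=18: x=[9.5000 12.0000 9.2500 7.6250 9.8750 11.7500] k=[8 8 10 7 7 13]
t=19: x=[8.0000 8.2500 9.3750 7.3750 7.7500 12.2500] k=[8 12 11 9 6 12]
t=20: x=[8.5000 11.3750 10.8750 8.8750 7.1250 11.2500] k=[5 11 8 7 8 7]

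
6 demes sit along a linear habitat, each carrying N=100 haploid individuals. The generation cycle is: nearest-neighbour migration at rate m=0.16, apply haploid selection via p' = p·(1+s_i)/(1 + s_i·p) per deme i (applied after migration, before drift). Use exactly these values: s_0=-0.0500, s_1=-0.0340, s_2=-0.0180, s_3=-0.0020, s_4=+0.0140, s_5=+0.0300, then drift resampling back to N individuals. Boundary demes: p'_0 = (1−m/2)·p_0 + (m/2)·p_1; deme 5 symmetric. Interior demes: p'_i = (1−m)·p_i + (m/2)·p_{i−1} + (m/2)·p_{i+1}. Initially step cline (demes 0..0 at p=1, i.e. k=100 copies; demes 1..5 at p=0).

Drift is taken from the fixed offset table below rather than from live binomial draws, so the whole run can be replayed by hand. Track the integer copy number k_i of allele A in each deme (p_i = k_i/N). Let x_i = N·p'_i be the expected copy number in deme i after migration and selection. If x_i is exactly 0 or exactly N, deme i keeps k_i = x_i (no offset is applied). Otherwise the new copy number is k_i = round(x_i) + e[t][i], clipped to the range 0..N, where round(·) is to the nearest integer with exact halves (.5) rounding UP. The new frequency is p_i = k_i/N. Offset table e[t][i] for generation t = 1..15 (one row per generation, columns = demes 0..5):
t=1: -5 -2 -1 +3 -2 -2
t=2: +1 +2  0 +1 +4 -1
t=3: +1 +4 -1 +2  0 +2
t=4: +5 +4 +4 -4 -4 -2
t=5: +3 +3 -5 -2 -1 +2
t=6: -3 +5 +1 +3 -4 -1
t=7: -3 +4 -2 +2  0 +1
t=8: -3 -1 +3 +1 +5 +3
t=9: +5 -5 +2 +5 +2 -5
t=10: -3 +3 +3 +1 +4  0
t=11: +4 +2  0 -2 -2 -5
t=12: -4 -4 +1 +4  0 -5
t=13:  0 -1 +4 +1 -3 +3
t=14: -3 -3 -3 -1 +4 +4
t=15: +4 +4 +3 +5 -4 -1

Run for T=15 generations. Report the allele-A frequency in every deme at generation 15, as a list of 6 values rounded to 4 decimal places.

[0.3900, 0.2900, 0.2200, 0.1900, 0.0600, 0.0700]

t=0: k=[100 0 0 0 0 0]
t=1: x=[91.6143 7.7491 0.0000 0.0000 0.0000 0.0000] k=[87 6 0 0 0 0]
t=2: x=[79.7028 11.6395 0.4714 0.0000 0.0000 0.0000] k=[81 14 0 0 0 0]
t=3: x=[74.6825 17.7298 1.1001 0.0000 0.0000 0.0000] k=[76 22 0 0 0 0]
t=4: x=[70.6273 23.9247 1.7289 0.0000 0.0000 0.0000] k=[76 28 6 0 0 0]
t=5: x=[71.1179 29.3575 7.1583 0.4790 0.0000 0.0000] k=[74 32 2 0 0 0]
t=6: x=[69.5650 32.2002 4.1669 0.1597 0.0000 0.0000] k=[67 37 5 3 0 0]
t=7: x=[63.4184 36.0388 7.2765 2.9143 0.2434 0.0000] k=[60 40 5 5 0 0]
t=8: x=[57.1487 37.9819 7.6704 4.5912 0.4056 0.0000] k=[54 37 11 6 5 0]
t=9: x=[51.3598 35.4842 12.4802 6.3082 4.7424 0.4120] k=[56 30 14 11 7 0]
t=10: x=[52.6433 30.0677 14.8094 10.9005 6.8482 0.5767] k=[50 33 18 12 11 1]
t=11: x=[47.3598 32.3978 18.4452 12.3783 10.4089 1.8530] k=[51 34 18 10 8 0]
t=12: x=[48.3583 33.3072 18.3661 10.4612 7.6173 0.6591] k=[44 29 19 14 8 0]
t=13: x=[41.5492 28.6872 19.1176 13.8960 7.9410 0.6591] k=[42 28 23 15 5 4]
t=14: x=[39.6464 28.0171 22.4423 14.8147 5.7954 4.1973] k=[37 25 19 14 10 8]
t=15: x=[34.8663 24.8288 18.8011 14.0558 10.2876 8.3843] k=[39 29 22 19 6 7]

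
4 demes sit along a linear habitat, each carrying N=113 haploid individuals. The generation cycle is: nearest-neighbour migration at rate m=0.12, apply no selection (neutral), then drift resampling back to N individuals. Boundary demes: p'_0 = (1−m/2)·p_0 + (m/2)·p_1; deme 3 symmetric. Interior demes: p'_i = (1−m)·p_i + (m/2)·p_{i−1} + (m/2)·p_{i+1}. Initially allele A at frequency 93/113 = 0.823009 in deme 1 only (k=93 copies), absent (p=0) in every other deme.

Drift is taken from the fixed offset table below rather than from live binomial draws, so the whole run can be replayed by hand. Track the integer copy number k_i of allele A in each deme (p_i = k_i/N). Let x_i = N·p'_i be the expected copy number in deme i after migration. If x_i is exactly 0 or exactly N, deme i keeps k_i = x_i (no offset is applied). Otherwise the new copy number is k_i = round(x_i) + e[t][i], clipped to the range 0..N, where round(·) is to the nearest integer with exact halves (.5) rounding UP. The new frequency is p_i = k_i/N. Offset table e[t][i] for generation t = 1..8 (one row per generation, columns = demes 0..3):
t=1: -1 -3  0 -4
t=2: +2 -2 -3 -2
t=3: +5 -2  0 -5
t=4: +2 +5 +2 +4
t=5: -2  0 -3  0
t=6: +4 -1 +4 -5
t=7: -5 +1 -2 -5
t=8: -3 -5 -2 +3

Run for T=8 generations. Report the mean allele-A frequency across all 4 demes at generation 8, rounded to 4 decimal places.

t=0: k=[0 93 0 0]
t=1: x=[5.5800 81.8400 5.5800 0.0000] k=[5 79 6 0]
t=2: x=[9.4400 70.1800 10.0200 0.3600] k=[11 68 7 0]
t=3: x=[14.4200 60.9200 10.2400 0.4200] k=[19 59 10 0]
t=4: x=[21.4000 53.6600 12.3400 0.6000] k=[23 59 14 5]
t=5: x=[25.1600 54.1400 16.1600 5.5400] k=[23 54 13 6]
t=6: x=[24.8600 49.6800 15.0400 6.4200] k=[29 49 19 1]
t=7: x=[30.2000 46.0000 19.7200 2.0800] k=[25 47 18 0]
t=8: x=[26.3200 43.9400 18.6600 1.0800] k=[23 39 17 4]

0.1836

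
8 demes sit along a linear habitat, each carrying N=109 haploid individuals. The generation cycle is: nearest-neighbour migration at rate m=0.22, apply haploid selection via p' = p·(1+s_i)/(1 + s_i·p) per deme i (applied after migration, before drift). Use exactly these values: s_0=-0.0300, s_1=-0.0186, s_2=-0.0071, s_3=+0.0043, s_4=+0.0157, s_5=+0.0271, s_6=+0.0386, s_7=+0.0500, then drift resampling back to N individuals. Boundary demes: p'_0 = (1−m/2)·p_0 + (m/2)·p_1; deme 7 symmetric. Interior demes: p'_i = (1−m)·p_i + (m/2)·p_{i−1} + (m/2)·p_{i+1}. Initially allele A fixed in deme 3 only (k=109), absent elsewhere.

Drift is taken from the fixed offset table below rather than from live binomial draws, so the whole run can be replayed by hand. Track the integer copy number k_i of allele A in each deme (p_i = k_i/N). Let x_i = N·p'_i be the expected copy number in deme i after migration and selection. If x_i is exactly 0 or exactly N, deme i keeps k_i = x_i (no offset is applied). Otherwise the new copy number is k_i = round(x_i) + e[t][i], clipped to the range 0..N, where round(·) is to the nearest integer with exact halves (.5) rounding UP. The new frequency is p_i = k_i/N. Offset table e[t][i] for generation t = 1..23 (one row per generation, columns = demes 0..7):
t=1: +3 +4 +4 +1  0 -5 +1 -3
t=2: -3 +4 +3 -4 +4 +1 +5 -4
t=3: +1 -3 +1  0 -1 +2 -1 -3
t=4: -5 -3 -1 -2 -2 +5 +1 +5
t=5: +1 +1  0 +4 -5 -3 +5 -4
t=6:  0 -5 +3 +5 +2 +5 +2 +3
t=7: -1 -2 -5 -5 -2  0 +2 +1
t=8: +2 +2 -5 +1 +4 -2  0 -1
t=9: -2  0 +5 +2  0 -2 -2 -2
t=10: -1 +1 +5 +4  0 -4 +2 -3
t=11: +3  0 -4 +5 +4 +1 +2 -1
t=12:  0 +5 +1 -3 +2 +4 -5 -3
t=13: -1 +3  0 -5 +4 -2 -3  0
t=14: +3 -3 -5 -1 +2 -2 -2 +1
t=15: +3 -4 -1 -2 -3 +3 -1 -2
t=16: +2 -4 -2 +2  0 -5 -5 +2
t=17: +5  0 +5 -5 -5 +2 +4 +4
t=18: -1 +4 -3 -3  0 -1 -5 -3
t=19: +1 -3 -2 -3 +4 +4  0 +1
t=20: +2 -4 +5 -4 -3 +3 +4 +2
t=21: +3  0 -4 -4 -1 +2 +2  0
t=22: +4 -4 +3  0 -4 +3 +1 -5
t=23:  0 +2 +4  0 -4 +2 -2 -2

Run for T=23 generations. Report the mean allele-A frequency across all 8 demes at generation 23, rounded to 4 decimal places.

0.1502

t=0: k=[0 0 0 109 0 0 0 0]
t=1: x=[0.0000 0.0000 11.9142 85.1002 12.1572 0.0000 0.0000 0.0000] k=[0 0 16 86 12 0 0 0]
t=2: x=[0.0000 1.7278 21.8154 70.2672 19.0638 1.3553 0.0000 0.0000] k=[0 6 25 66 23 2 0 0]
t=3: x=[0.6403 7.3011 27.2740 56.8767 25.7249 4.1966 0.2285 0.0000] k=[2 4 28 57 25 6 0 0]
t=4: x=[2.1547 6.3075 28.4001 50.4062 26.7431 7.6173 0.6853 0.0000] k=[0 3 27 48 25 13 2 0]
t=5: x=[0.3201 5.2160 26.5267 43.2719 26.5214 13.4215 3.1021 0.2310] k=[1 6 27 47 22 10 8 0]
t=6: x=[1.5041 7.6258 26.7459 42.1609 23.7178 11.3694 7.6036 0.9236] k=[2 3 30 47 26 16 10 4]
t=7: x=[2.0479 5.7568 28.7489 42.9316 27.5293 16.8168 10.3494 4.8826] k=[1 4 24 38 26 17 12 6]
t=8: x=[1.2906 5.7666 23.2096 35.2422 26.6423 17.8353 12.2972 6.9717] k=[3 8 18 36 31 16 12 6]
t=9: x=[3.4469 8.4032 18.7690 33.5696 30.2392 17.6011 12.1839 6.9717] k=[1 8 24 36 30 16 10 5]
t=10: x=[1.7177 8.8363 23.4287 34.1205 29.4536 17.2650 10.4628 5.8127] k=[1 10 28 38 29 13 12 3]
t=11: x=[1.9314 10.8059 26.9751 36.0134 28.5571 14.9924 11.5039 4.1818] k=[5 11 23 41 33 16 14 3]
t=12: x=[5.4988 11.4659 23.5283 38.2465 32.3633 18.0491 13.4502 4.4120] k=[5 16 25 35 34 22 8 1]
t=13: x=[6.0340 15.5283 24.9726 33.8901 33.1482 22.2498 9.0803 1.8570] k=[5 19 25 29 37 20 6 2]
t=14: x=[6.3552 17.8381 24.6438 29.5323 34.6170 20.7759 7.3556 2.5591] k=[9 15 20 29 37 19 5 4]
t=15: x=[9.3952 14.6503 20.3219 28.9812 34.5063 19.8708 6.6630 4.3074] k=[12 11 19 27 32 23 6 2]
t=16: x=[11.5712 11.7911 18.8885 26.7565 30.8031 22.5952 7.6965 2.5591] k=[14 8 17 29 31 18 3 5]
t=17: x=[12.9875 9.4861 17.2264 27.9892 29.6853 18.1815 5.0493 5.0080] k=[18 9 22 23 25 20 9 9]
t=18: x=[16.5773 11.2295 20.5609 23.1882 24.5248 19.7691 10.5659 9.4111] k=[16 15 18 20 25 19 6 6]
t=19: x=[15.4810 15.1928 17.7837 20.4011 24.0810 18.6396 7.6965 6.2827] k=[16 12 16 17 28 23 8 7]
t=20: x=[15.1581 12.6683 15.5746 18.1649 26.5516 22.3717 9.8749 7.4412] k=[17 9 21 14 24 25 14 9]
t=21: x=[15.7061 11.0127 18.7989 15.9283 23.2941 24.1794 15.1472 9.9838] k=[19 11 15 12 22 26 17 10]
t=22: x=[17.6645 12.1163 14.1421 13.4806 21.6086 25.0826 17.7763 11.2529] k=[22 8 17 13 18 28 19 6]
t=23: x=[19.9586 10.3527 15.4751 14.0424 18.7910 26.4418 19.1505 7.7750] k=[20 12 19 14 15 28 17 6]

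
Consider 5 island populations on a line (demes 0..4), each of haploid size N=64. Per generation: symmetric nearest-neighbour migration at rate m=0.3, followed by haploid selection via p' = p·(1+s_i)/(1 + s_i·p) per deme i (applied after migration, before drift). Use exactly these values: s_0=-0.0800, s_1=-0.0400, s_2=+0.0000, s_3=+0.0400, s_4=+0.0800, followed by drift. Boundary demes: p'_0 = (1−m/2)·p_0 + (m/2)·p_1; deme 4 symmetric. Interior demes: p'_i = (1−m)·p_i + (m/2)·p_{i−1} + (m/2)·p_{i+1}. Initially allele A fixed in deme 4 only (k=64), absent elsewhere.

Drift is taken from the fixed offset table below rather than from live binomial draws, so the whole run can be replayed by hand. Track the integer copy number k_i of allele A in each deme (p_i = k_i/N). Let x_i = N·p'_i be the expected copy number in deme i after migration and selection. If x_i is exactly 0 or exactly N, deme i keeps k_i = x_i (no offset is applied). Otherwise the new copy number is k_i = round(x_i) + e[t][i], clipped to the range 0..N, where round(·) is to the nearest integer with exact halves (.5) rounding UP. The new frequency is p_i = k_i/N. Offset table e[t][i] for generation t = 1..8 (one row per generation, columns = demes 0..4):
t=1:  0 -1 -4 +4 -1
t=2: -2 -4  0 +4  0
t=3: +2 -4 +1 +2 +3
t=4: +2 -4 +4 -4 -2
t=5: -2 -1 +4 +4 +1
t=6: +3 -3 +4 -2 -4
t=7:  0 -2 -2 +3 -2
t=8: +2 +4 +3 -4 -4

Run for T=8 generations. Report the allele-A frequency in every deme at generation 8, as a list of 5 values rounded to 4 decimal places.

t=0: k=[0 0 0 0 64]
t=1: x=[0.0000 0.0000 0.0000 9.9245 55.0112] k=[0 0 0 14 54]
t=2: x=[0.0000 0.0000 2.1000 18.4100 48.9057] k=[0 0 2 22 49]
t=3: x=[0.0000 0.2881 4.7000 23.6316 45.9634] k=[0 0 6 26 49]
t=4: x=[0.0000 0.8645 8.1000 27.0607 46.5439] k=[0 0 12 23 45]
t=5: x=[0.0000 1.7299 11.8500 25.2470 42.8048] k=[0 1 16 29 44]
t=6: x=[0.1380 2.9818 15.7000 29.9240 42.8536] k=[3 0 20 28 39]
t=7: x=[2.3535 3.3192 18.2000 29.0711 38.5387] k=[2 1 16 32 37]
t=8: x=[1.7059 3.2710 16.1500 30.9764 37.4529] k=[4 7 19 27 33]

[0.0625, 0.1094, 0.2969, 0.4219, 0.5156]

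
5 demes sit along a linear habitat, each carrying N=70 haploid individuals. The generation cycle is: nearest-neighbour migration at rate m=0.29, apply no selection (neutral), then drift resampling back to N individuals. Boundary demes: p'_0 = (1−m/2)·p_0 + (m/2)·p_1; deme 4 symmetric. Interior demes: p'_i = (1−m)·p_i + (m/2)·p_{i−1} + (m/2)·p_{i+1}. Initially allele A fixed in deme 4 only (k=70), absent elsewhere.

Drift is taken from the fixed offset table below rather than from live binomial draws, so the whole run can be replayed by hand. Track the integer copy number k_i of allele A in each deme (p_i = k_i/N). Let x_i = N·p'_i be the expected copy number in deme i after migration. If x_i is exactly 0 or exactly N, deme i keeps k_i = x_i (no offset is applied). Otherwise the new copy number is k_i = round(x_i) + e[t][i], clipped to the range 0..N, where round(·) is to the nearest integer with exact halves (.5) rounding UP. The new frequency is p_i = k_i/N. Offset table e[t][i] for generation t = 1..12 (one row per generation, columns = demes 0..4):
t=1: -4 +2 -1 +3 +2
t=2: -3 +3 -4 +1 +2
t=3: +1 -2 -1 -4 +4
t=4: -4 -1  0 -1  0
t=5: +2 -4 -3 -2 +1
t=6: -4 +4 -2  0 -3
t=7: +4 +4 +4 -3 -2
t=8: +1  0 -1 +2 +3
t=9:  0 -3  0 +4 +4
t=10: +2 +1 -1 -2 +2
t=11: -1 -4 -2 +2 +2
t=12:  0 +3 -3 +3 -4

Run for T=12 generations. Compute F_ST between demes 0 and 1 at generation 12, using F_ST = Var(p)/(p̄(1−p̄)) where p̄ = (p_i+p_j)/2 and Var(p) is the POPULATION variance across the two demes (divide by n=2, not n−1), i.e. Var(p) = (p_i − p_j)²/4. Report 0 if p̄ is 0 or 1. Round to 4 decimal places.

0.0023

t=0: k=[0 0 0 0 70]
t=1: x=[0.0000 0.0000 0.0000 10.1500 59.8500] k=[0 0 0 13 62]
t=2: x=[0.0000 0.0000 1.8850 18.2200 54.8950] k=[0 0 0 19 57]
t=3: x=[0.0000 0.0000 2.7550 21.7550 51.4900] k=[0 0 2 18 55]
t=4: x=[0.0000 0.2900 4.0300 21.0450 49.6350] k=[0 0 4 20 50]
t=5: x=[0.0000 0.5800 5.7400 22.0300 45.6500] k=[0 0 3 20 47]
t=6: x=[0.0000 0.4350 5.0300 21.4500 43.0850] k=[0 4 3 21 40]
t=7: x=[0.5800 3.2750 5.7550 21.1450 37.2450] k=[5 7 10 18 35]
t=8: x=[5.2900 7.1450 10.7250 19.3050 32.5350] k=[6 7 10 21 36]
t=9: x=[6.1450 7.2900 11.1600 21.5800 33.8250] k=[6 4 11 26 38]
t=10: x=[5.7100 5.3050 12.1600 25.5650 36.2600] k=[8 6 11 24 38]
t=11: x=[7.7100 7.0150 12.1600 24.1450 35.9700] k=[7 3 10 26 38]
t=12: x=[6.4200 4.5950 11.3050 25.4200 36.2600] k=[6 8 8 28 32]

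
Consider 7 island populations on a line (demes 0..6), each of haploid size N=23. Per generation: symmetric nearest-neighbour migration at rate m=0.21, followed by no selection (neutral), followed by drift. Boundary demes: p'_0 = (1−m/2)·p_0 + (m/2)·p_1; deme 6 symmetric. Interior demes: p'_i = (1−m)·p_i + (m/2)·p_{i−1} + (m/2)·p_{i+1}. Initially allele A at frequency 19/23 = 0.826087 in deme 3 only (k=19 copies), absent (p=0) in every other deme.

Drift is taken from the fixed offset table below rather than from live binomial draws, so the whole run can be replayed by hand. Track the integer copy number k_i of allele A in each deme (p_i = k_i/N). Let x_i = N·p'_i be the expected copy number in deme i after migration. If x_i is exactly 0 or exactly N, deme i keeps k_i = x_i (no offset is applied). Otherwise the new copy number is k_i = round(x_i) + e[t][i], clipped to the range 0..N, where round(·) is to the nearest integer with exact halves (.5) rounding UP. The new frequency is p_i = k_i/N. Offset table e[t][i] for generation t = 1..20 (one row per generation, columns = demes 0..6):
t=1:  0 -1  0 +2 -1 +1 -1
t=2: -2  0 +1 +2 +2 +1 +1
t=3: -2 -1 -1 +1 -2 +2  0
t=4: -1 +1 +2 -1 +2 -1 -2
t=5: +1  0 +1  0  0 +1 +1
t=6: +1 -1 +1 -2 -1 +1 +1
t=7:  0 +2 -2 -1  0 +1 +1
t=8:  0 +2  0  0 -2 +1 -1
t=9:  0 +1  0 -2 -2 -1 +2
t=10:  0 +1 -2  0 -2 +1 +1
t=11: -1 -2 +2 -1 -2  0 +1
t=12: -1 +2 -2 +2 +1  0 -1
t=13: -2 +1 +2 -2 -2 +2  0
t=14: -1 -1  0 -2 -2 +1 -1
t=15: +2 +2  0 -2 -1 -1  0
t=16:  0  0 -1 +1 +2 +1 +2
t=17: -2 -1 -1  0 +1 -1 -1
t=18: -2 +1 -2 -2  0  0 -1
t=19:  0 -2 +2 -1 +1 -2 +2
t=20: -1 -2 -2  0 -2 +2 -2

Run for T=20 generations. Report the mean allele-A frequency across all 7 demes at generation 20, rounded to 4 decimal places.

t=0: k=[0 0 0 19 0 0 0]
t=1: x=[0.0000 0.0000 1.9950 15.0100 1.9950 0.0000 0.0000] k=[0 0 2 17 1 0 0]
t=2: x=[0.0000 0.2100 3.3650 13.7450 2.5750 0.1050 0.0000] k=[0 0 4 16 5 1 0]
t=3: x=[0.0000 0.4200 4.8400 13.5850 5.7350 1.3150 0.1050] k=[0 0 4 15 4 3 0]
t=4: x=[0.0000 0.4200 4.7350 12.6900 5.0500 2.7900 0.3150] k=[0 1 7 12 7 2 0]
t=5: x=[0.1050 1.5250 6.8950 10.9500 7.0000 2.3150 0.2100] k=[1 2 8 11 7 3 1]
t=6: x=[1.1050 2.5250 7.6850 10.2650 7.0000 3.2100 1.2100] k=[2 2 9 8 6 4 2]
t=7: x=[2.0000 2.7350 8.1600 7.8950 6.0000 4.0000 2.2100] k=[2 5 6 7 6 5 3]
t=8: x=[2.3150 4.7900 6.0000 6.7900 6.0000 4.8950 3.2100] k=[2 7 6 7 4 6 2]
t=9: x=[2.5250 6.3700 6.2100 6.5800 4.5250 5.3700 2.4200] k=[3 7 6 5 3 4 4]
t=10: x=[3.4200 6.4750 6.0000 4.8950 3.3150 3.8950 4.0000] k=[3 7 4 5 1 5 5]
t=11: x=[3.4200 6.2650 4.4200 4.4750 1.8400 4.5800 5.0000] k=[2 4 6 3 0 5 6]
t=12: x=[2.2100 4.0000 5.4750 3.0000 0.8400 4.5800 5.8950] k=[1 6 3 5 2 5 5]
t=13: x=[1.5250 5.1600 3.5250 4.4750 2.6300 4.6850 5.0000] k=[0 6 6 2 1 7 5]
t=14: x=[0.6300 5.3700 5.5800 2.3150 1.7350 6.1600 5.2100] k=[0 4 6 0 0 7 4]
t=15: x=[0.4200 3.7900 5.1600 0.6300 0.7350 5.9500 4.3150] k=[2 6 5 0 0 5 4]
t=16: x=[2.4200 5.4750 4.5800 0.5250 0.5250 4.3700 4.1050] k=[2 5 4 2 3 5 6]
t=17: x=[2.3150 4.5800 3.8950 2.3150 3.1050 4.8950 5.8950] k=[0 4 3 2 4 4 5]
t=18: x=[0.4200 3.4750 3.0000 2.3150 3.7900 4.1050 4.8950] k=[0 4 1 0 4 4 4]
t=19: x=[0.4200 3.2650 1.2100 0.5250 3.5800 4.0000 4.0000] k=[0 1 3 0 5 2 6]
t=20: x=[0.1050 1.1050 2.4750 0.8400 4.1600 2.7350 5.5800] k=[0 0 0 1 2 5 4]

0.0745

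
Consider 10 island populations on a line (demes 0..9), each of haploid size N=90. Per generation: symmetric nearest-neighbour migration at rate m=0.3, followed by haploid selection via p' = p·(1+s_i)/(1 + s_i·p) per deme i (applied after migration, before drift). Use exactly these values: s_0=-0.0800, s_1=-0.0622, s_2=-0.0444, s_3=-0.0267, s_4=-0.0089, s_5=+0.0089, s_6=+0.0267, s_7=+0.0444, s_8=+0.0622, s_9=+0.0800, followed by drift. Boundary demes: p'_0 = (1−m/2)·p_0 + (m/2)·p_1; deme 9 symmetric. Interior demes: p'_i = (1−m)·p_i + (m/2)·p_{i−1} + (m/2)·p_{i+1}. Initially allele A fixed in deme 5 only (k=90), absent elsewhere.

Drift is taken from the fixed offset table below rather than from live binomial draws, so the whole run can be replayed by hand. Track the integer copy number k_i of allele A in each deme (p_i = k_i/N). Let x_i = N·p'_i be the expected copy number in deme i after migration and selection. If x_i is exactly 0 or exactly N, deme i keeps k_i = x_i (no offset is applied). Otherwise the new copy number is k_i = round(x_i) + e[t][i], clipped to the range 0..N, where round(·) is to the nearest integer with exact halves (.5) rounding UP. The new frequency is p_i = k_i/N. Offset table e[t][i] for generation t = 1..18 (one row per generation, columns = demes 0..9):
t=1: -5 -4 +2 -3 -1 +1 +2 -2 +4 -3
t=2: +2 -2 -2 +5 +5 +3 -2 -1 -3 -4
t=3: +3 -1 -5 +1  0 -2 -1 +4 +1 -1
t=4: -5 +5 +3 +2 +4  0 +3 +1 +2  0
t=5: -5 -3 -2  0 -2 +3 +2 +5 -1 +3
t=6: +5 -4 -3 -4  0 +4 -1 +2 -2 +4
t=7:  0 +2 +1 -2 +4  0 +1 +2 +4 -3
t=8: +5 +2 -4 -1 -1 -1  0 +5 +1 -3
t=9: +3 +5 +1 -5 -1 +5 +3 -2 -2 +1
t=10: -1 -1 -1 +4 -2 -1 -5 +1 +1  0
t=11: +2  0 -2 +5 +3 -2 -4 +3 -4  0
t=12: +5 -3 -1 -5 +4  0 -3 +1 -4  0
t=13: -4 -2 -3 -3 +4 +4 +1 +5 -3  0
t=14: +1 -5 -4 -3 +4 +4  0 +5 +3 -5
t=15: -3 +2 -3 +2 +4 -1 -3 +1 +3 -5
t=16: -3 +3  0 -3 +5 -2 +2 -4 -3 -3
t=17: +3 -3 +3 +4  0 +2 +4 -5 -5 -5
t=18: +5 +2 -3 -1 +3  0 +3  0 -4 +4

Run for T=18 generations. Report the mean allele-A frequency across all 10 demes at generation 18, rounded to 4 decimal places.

0.1767

t=0: k=[0 0 0 0 0 90 0 0 0 0]
t=1: x=[0.0000 0.0000 0.0000 0.0000 13.3977 63.1672 13.8052 0.0000 0.0000 0.0000] k=[0 0 0 0 12 64 16 0 0 0]
t=2: x=[0.0000 0.0000 0.0000 1.7529 17.8716 49.1977 21.2244 2.5036 0.0000 0.0000] k=[0 0 0 7 23 52 19 2 0 0]
t=3: x=[0.0000 0.0000 1.0039 8.1472 24.7891 42.8989 21.8328 4.4294 0.3186 0.0000] k=[0 0 0 9 25 41 21 8 1 0]
t=4: x=[0.0000 0.0000 1.2909 9.8109 24.8389 35.7908 22.4916 9.2545 2.0155 0.1620] k=[0 0 4 12 29 36 25 10 4 0]
t=5: x=[0.0000 0.5629 4.4058 13.0452 27.3296 33.4861 24.8714 11.7879 4.5539 0.6477] k=[0 0 2 13 25 36 27 17 4 4]
t=6: x=[0.0000 0.2814 3.2066 12.8490 24.6895 33.1854 27.3490 17.1448 6.2942 4.3047] k=[0 0 0 9 25 37 26 19 4 8]
t=7: x=[0.0000 0.0000 1.2909 9.8109 24.2413 33.7367 27.0964 18.4285 7.2418 7.9398] k=[0 0 2 8 28 34 28 20 11 5]
t=8: x=[0.0000 0.2814 2.4878 9.8599 25.7354 32.3835 28.2078 20.5303 12.0667 6.3388] k=[0 2 0 9 25 31 28 26 13 3]
t=9: x=[0.2761 1.3142 1.5780 9.8109 23.3451 29.8264 28.6622 25.1293 14.1550 4.8406] k=[3 6 3 5 22 35 32 23 12 6]
t=10: x=[3.1838 4.7997 3.5901 7.0716 21.2545 32.7845 31.6385 23.4453 13.4248 7.4066] k=[2 4 3 11 19 32 27 24 14 7]
t=11: x=[2.1203 3.3374 4.1658 10.7414 19.6125 29.4754 27.8037 23.7006 15.1970 8.6322] k=[4 3 2 16 23 27 24 27 11 9]
t=12: x=[3.5542 2.8192 4.0698 14.6157 22.3993 26.1139 25.3774 24.9253 13.7900 9.9617] k=[9 0 3 10 26 26 22 26 10 10]
t=13: x=[7.0862 1.6901 3.4463 11.0843 23.4447 25.5619 23.6566 23.7517 13.0594 10.7048] k=[3 0 0 8 27 30 25 29 10 11]
t=14: x=[2.3513 0.4221 1.1474 9.4193 24.4405 28.9738 26.8437 26.3523 13.6856 11.6061] k=[3 0 0 6 28 33 27 31 17 7]
t=15: x=[2.3513 0.4221 0.8604 8.1961 25.2871 31.5313 29.0156 29.1496 18.4701 9.1112] k=[0 2 0 10 29 31 26 30 21 4]
t=16: x=[0.2761 1.3142 1.7216 11.0843 26.2833 30.1273 27.8542 28.8956 20.7476 7.0331] k=[0 4 2 8 31 28 30 25 18 4]
t=17: x=[0.5523 2.9134 3.0628 10.3006 26.9310 28.9236 29.4699 25.4861 17.7958 6.5525] k=[4 0 6 14 27 31 33 20 13 2]
t=18: x=[3.1375 1.4082 6.0390 14.4193 25.4864 30.8795 31.2856 21.6052 13.0594 3.9293] k=[8 3 3 13 28 31 34 22 9 8]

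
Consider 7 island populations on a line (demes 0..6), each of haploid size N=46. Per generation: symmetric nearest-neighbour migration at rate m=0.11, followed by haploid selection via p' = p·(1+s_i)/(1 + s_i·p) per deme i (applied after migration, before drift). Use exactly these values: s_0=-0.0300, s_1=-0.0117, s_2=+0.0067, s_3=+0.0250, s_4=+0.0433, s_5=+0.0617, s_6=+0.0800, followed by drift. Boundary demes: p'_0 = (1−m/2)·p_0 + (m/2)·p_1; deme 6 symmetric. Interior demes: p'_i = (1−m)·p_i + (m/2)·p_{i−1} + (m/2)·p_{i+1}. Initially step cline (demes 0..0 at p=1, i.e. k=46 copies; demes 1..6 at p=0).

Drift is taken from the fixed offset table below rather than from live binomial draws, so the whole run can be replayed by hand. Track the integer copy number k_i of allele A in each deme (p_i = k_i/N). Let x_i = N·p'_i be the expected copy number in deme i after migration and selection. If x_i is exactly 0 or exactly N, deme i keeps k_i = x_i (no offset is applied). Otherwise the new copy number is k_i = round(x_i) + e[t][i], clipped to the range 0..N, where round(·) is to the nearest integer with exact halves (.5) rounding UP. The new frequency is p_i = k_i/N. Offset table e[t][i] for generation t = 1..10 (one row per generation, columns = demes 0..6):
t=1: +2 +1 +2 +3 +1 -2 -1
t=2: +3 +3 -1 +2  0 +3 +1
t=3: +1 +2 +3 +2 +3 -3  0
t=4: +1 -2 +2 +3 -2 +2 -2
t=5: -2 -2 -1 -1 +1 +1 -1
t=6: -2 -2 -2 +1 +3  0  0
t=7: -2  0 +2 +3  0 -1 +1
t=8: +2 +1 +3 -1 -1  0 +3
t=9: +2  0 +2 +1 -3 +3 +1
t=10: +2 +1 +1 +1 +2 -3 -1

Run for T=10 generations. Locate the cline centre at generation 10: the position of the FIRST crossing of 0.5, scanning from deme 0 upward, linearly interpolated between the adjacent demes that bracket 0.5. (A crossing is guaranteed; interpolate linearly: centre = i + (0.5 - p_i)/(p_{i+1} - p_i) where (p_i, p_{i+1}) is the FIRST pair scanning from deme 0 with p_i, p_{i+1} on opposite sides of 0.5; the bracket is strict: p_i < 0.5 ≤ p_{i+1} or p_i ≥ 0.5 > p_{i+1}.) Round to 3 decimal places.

0.579

t=0: k=[46 0 0 0 0 0 0]
t=1: x=[43.3962 2.5020 0.0000 0.0000 0.0000 0.0000 0.0000] k=[45 4 0 0 0 0 0]
t=2: x=[42.6517 5.9736 0.2215 0.0000 0.0000 0.0000 0.0000] k=[46 9 0 0 0 0 0]
t=3: x=[43.9049 10.4447 0.4983 0.0000 0.0000 0.0000 0.0000] k=[45 12 3 0 0 0 0]
t=4: x=[43.1034 13.2089 3.3507 0.1691 0.0000 0.0000 0.0000] k=[44 11 5 3 0 0 0]
t=5: x=[42.0771 12.3782 5.2510 3.0138 0.1721 0.0000 0.0000] k=[40 10 4 2 1 0 0]
t=6: x=[38.1538 11.2199 4.2457 2.1040 1.0423 0.0584 0.0000] k=[36 9 2 3 4 0 0]
t=7: x=[34.2505 10.0075 2.4555 3.0700 3.8727 0.2335 0.0000] k=[32 10 4 6 4 0 0]
t=8: x=[30.4783 10.7825 4.4669 5.9059 4.0436 0.2335 0.0000] k=[32 12 7 5 3 0 0]
t=9: x=[30.5894 12.7164 7.2055 5.1111 3.0640 0.1751 0.0000] k=[33 13 9 6 0 3 0]
t=10: x=[31.6004 13.7662 9.1037 5.9620 0.5162 2.8246 0.1781] k=[34 15 10 7 3 0 0]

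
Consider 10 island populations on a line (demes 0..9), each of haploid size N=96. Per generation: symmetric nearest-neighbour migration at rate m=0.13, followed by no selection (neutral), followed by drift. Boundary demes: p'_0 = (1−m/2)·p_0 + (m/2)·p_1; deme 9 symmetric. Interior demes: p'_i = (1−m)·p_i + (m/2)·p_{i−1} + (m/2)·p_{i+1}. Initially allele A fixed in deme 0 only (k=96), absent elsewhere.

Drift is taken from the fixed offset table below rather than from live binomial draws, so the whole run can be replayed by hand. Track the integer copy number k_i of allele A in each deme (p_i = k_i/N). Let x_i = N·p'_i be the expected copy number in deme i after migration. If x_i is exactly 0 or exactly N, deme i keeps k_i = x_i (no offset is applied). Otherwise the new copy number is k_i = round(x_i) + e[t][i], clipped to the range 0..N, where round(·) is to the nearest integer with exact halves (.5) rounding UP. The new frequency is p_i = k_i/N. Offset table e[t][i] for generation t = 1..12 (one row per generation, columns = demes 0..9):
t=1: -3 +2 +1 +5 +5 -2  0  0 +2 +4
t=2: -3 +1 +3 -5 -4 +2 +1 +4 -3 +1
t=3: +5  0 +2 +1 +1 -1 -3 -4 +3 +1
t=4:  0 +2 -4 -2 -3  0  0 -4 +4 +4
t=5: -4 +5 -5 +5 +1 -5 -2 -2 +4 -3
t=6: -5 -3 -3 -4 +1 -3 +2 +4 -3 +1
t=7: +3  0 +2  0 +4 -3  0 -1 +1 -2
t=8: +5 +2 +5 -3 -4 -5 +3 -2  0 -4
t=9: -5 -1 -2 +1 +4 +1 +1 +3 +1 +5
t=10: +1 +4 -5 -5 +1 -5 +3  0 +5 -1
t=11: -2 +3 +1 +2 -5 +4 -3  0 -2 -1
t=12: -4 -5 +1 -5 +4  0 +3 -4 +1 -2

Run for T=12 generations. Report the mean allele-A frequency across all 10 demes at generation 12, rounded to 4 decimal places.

0.1042

t=0: k=[96 0 0 0 0 0 0 0 0 0]
t=1: x=[89.7600 6.2400 0.0000 0.0000 0.0000 0.0000 0.0000 0.0000 0.0000 0.0000] k=[87 8 0 0 0 0 0 0 0 0]
t=2: x=[81.8650 12.6150 0.5200 0.0000 0.0000 0.0000 0.0000 0.0000 0.0000 0.0000] k=[79 14 4 0 0 0 0 0 0 0]
t=3: x=[74.7750 17.5750 4.3900 0.2600 0.0000 0.0000 0.0000 0.0000 0.0000 0.0000] k=[80 18 6 1 0 0 0 0 0 0]
t=4: x=[75.9700 21.2500 6.4550 1.2600 0.0650 0.0000 0.0000 0.0000 0.0000 0.0000] k=[76 23 2 0 0 0 0 0 0 0]
t=5: x=[72.5550 25.0800 3.2350 0.1300 0.0000 0.0000 0.0000 0.0000 0.0000 0.0000] k=[69 30 0 5 0 0 0 0 0 0]
t=6: x=[66.4650 30.5850 2.2750 4.3500 0.3250 0.0000 0.0000 0.0000 0.0000 0.0000] k=[61 28 0 0 1 0 0 0 0 0]
t=7: x=[58.8550 28.3250 1.8200 0.0650 0.8700 0.0650 0.0000 0.0000 0.0000 0.0000] k=[62 28 4 0 5 0 0 0 0 0]
t=8: x=[59.7900 28.6500 5.3000 0.5850 4.3500 0.3250 0.0000 0.0000 0.0000 0.0000] k=[65 31 10 0 0 0 0 0 0 0]
t=9: x=[62.7900 31.8450 10.7150 0.6500 0.0000 0.0000 0.0000 0.0000 0.0000 0.0000] k=[58 31 9 2 0 0 0 0 0 0]
t=10: x=[56.2450 31.3250 9.9750 2.3250 0.1300 0.0000 0.0000 0.0000 0.0000 0.0000] k=[57 35 5 0 1 0 0 0 0 0]
t=11: x=[55.5700 34.4800 6.6250 0.3900 0.8700 0.0650 0.0000 0.0000 0.0000 0.0000] k=[54 37 8 2 0 4 0 0 0 0]
t=12: x=[52.8950 36.2200 9.4950 2.2600 0.3900 3.4800 0.2600 0.0000 0.0000 0.0000] k=[49 31 10 0 4 3 3 0 0 0]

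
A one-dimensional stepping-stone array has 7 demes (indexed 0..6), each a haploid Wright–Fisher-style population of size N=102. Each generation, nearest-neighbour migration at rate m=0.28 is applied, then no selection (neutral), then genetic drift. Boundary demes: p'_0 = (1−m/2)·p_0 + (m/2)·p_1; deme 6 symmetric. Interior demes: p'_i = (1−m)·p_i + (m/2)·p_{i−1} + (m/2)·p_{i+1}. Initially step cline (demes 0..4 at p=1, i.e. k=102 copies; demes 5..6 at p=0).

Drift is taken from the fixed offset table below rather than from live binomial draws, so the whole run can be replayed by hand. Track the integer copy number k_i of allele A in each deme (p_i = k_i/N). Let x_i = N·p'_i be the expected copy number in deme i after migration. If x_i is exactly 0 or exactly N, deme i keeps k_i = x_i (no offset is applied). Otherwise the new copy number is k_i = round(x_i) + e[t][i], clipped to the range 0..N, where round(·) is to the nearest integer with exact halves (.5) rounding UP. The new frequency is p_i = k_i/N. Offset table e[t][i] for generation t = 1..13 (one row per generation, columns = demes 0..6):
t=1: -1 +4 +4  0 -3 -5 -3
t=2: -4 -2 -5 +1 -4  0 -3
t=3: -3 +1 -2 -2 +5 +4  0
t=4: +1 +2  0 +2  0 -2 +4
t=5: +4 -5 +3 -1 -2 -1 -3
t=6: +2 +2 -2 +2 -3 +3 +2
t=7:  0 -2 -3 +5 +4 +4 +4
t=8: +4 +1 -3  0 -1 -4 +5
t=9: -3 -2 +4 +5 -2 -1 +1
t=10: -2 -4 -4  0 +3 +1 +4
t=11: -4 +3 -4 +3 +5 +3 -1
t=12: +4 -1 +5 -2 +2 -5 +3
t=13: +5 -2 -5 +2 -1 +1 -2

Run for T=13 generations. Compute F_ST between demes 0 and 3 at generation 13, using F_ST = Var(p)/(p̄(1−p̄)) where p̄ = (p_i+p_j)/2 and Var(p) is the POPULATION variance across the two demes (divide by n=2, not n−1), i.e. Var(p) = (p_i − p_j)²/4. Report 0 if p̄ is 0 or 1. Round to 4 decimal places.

t=0: k=[102 102 102 102 102 0 0]
t=1: x=[102.0000 102.0000 102.0000 102.0000 87.7200 14.2800 0.0000] k=[102 102 102 102 85 9 0]
t=2: x=[102.0000 102.0000 102.0000 99.6200 76.7400 18.3800 1.2600] k=[102 102 102 101 73 18 0]
t=3: x=[102.0000 102.0000 101.8600 97.2200 69.2200 23.1800 2.5200] k=[102 102 100 95 74 27 3]
t=4: x=[102.0000 101.7200 99.5800 92.7600 70.3600 30.2200 6.3600] k=[102 102 100 95 70 28 10]
t=5: x=[102.0000 101.7200 99.5800 92.2000 67.6200 31.3600 12.5200] k=[102 97 102 91 66 30 10]
t=6: x=[101.3000 98.4000 99.7600 89.0400 64.4600 32.2400 12.8000] k=[102 100 98 91 61 35 15]
t=7: x=[101.7200 100.0000 97.3000 87.7800 61.5600 35.8400 17.8000] k=[102 98 94 93 66 40 22]
t=8: x=[101.4400 98.0000 94.4200 89.3600 66.1400 41.1200 24.5200] k=[102 99 91 89 65 37 30]
t=9: x=[101.5800 98.3000 91.8400 85.9200 64.4400 39.9400 30.9800] k=[99 96 96 91 62 39 32]
t=10: x=[98.5800 96.4200 95.3000 87.6400 62.8400 41.2400 32.9800] k=[97 92 91 88 66 42 37]
t=11: x=[96.3000 92.5600 90.7200 85.3400 65.7200 44.6600 37.7000] k=[92 96 87 88 71 48 37]
t=12: x=[92.5600 94.1800 88.4000 85.4800 70.1600 49.6800 38.5400] k=[97 93 93 83 72 45 42]
t=13: x=[96.4400 93.5600 91.6000 82.8600 69.7600 48.3600 42.4200] k=[101 92 87 85 69 49 40]

0.0765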